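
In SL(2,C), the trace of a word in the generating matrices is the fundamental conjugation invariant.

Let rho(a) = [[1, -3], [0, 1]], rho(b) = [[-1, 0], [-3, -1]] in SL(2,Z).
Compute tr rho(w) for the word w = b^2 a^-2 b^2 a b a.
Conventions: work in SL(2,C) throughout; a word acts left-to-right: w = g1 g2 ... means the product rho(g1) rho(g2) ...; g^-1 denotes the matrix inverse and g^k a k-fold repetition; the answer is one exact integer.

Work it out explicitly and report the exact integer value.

-4214

rho(b) = [[-1, 0], [-3, -1]]
... * rho(b) = [[-1, 0], [-3, -1]]  ->  [[1, 0], [6, 1]]
... * rho(a^-1) = [[1, 3], [0, 1]]  ->  [[1, 3], [6, 19]]
... * rho(a^-1) = [[1, 3], [0, 1]]  ->  [[1, 6], [6, 37]]
... * rho(b) = [[-1, 0], [-3, -1]]  ->  [[-19, -6], [-117, -37]]
... * rho(b) = [[-1, 0], [-3, -1]]  ->  [[37, 6], [228, 37]]
... * rho(a) = [[1, -3], [0, 1]]  ->  [[37, -105], [228, -647]]
... * rho(b) = [[-1, 0], [-3, -1]]  ->  [[278, 105], [1713, 647]]
... * rho(a) = [[1, -3], [0, 1]]  ->  [[278, -729], [1713, -4492]]
tr = 278 + -4492 = -4214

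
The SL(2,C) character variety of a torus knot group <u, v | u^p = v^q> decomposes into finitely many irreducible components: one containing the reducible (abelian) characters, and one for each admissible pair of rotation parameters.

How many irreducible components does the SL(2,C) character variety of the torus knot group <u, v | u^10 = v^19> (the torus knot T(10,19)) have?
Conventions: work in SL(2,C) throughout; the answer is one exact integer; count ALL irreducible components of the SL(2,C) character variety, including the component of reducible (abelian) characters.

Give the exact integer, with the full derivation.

For T(10,19): irreducibility forces the central element u^10 = v^19 to one of +I, -I.
On an irreducible component, tr(u) is locked at 2*cos(pi*alpha/10) for some alpha in 1..9, and tr(v) at 2*cos(pi*beta/19) for some beta in 1..18.
The two central values (-1)^alpha I and (-1)^beta I must be the same matrix, so alpha and beta share a parity.
count pairs: odd alpha (5 choices) x odd beta (9), plus even alpha (4) x even beta (9): 5*9 + 4*9 = 81.
components with irreducible characters: 81; plus the single component of reducible (abelian) characters: total 82.

82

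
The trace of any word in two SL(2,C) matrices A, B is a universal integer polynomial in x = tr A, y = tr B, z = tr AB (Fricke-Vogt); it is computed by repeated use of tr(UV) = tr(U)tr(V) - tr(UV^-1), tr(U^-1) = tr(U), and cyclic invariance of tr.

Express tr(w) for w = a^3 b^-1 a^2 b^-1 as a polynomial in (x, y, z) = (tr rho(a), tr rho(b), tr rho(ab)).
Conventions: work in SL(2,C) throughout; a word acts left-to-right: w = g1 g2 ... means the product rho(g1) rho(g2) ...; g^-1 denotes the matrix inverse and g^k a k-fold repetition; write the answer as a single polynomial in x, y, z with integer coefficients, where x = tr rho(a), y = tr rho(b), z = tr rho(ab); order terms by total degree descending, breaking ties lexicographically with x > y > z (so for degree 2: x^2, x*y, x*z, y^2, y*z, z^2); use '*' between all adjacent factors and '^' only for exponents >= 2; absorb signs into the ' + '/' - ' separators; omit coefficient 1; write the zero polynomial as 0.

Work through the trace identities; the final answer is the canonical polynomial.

reduce: trace(a^2) = trace(a) * trace(a) - trace(1)  (reduce the a square) = x^2 - 2
so trace(a^3) = trace(a) * trace(a^2) - trace(a)  (reduce the a square) = x^3 - 3*x
so trace(a^4) = trace(a) * trace(a^3) - trace(a^2)  (reduce the a square) = x^4 - 4*x^2 + 2
reduce: trace(a^5) = trace(a) * trace(a^4) - trace(a^3)  (reduce the a square) = x^5 - 5*x^3 + 5*x
so trace(b a^2) = trace(a) * trace(b a) - trace(b)  (reduce the a square) = x*z - y
trace(b a^3) = trace(a) * trace(b a^2) - trace(b a)  (reduce the a square) = x^2*z - x*y - z
so trace(a^2 b a^2) = trace(a) * trace(b a^3) - trace(b a^2)  (reduce the a square) = x^3*z - x^2*y - 2*x*z + y
trace(a^5 b) = trace(a) * trace(a^2 b a^2) - trace(a^2 b a)  (reduce the a square) = x^4*z - x^3*y - 3*x^2*z + 2*x*y + z
trace(a^2 b^-1 a^3) = trace(a^5) * trace(b) - trace(a^5 b)  (eliminate b^-1) = x^5*y - x^4*z - 4*x^3*y + 3*x^2*z + 3*x*y - z
so trace(b a b a) = trace(b a) * trace(b a) - trace(1)  (split on b) = z^2 - 2
so trace(b a b) = trace(b) * trace(a b) - trace(a)  (reduce the b square) = y*z - x
trace(b a^2 b a) = trace(a) * trace(b a b a) - trace(b a b)  (reduce the a square) = x*z^2 - y*z - x
reduce: trace(b a^2 b) = trace(b) * trace(a^2 b) - trace(a^2)  (reduce the b square) = x*y*z - x^2 - y^2 + 2
so trace(b a^2 b a^2) = trace(a) * trace(b a^2 b a) - trace(b a^2 b)  (reduce the a square) = x^2*z^2 - 2*x*y*z + y^2 - 2
reduce: trace(a^3 b a^2 b) = trace(a) * trace(b a^2 b a^2) - trace(b a^2 b a)  (reduce the a square) = x^3*z^2 - 2*x^2*y*z + x*y^2 - x*z^2 + y*z - x
reduce: trace(a^2 b^-1 a^3 b) = trace(a^3 b a^2) * trace(b) - trace(a^3 b a^2 b)  (eliminate b^-1) = x^4*y*z - x^3*y^2 - x^3*z^2 - x^2*y*z + x*y^2 + x*z^2 + x
trace(a^3 b^-1 a^2 b^-1) = trace(a^2 b^-1 a^3) * trace(b) - trace(a^2 b^-1 a^3 b)  (eliminate b^-1) = x^5*y^2 - 2*x^4*y*z - 3*x^3*y^2 + x^3*z^2 + 4*x^2*y*z + 2*x*y^2 - x*z^2 - y*z - x

x^5*y^2 - 2*x^4*y*z - 3*x^3*y^2 + x^3*z^2 + 4*x^2*y*z + 2*x*y^2 - x*z^2 - y*z - x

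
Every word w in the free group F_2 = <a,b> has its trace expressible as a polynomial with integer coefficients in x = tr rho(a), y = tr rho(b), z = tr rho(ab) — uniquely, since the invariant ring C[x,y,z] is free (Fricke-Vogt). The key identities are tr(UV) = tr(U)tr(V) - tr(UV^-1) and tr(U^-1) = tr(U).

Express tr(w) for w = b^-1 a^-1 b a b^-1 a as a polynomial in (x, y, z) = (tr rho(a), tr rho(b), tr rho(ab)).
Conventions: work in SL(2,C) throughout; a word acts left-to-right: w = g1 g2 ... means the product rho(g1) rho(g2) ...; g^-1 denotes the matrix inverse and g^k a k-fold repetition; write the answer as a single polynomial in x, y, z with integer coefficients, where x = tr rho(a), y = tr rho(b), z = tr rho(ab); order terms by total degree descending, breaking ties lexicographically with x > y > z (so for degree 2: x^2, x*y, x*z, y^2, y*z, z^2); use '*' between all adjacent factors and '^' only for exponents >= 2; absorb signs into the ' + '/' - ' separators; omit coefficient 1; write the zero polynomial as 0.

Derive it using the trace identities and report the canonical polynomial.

tr(a^2 b) = tr(a)*tr(b a) - tr(b) = x*z - y
tr(a^2) = tr(a)*tr(a) - tr(1) = x^2 - 2
tr(a b^2 a) = tr(b)*tr(a^2 b) - tr(a^2) = x*y*z - x^2 - y^2 + 2
tr(a b a b) = tr(b a)*tr(b a) - tr(1)   [split at repeated b] = z^2 - 2
tr(a b^2 a b) = tr(b)*tr(a b a b) - tr(a b a) = y*z^2 - x*z - y
tr(b a b^-1 a b) = tr(a b^2 a)*tr(b) - tr(a b^2 a b) = x*y^2*z - x^2*y - y^3 - y*z^2 + x*z + 3*y
tr(b a b) = tr(b)*tr(a b) - tr(a) = y*z - x
tr(a b a b a) = tr(a)*tr(b a b a) - tr(b a b) = x*z^2 - y*z - x
tr(a b a b a b) = tr(b a b a)*tr(b a) - tr(a b)   [split at repeated b] = z^3 - 3*z
tr(b a b^-1 a b a) = tr(a b a b a)*tr(b) - tr(a b a b a b) = x*y*z^2 - y^2*z - z^3 - x*y + 3*z
tr(a^-1 b a b^-1 a b) = tr(b a b^-1 a b)*tr(a) - tr(b a b^-1 a b a) = x^2*y^2*z - x^3*y - x*y^3 - 2*x*y*z^2 + x^2*z + y^2*z + z^3 + 4*x*y - 3*z
tr(b^-1 a^-1 b a b^-1 a) = tr(a^-1 b a b^-1 a)*tr(b) - tr(a^-1 b a b^-1 a b) = -x^2*y^2*z + x^3*y + x*y^3 + 2*x*y*z^2 - x^2*z - y^2*z - z^3 - 3*x*y + 3*z

-x^2*y^2*z + x^3*y + x*y^3 + 2*x*y*z^2 - x^2*z - y^2*z - z^3 - 3*x*y + 3*z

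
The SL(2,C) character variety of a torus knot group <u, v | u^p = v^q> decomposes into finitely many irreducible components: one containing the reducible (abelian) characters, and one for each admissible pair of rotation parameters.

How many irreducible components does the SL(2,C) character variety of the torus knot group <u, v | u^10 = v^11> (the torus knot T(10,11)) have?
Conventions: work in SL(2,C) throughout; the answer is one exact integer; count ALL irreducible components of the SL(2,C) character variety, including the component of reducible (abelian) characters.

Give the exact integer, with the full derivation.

For T(10,11): irreducibility forces the central element u^10 = v^11 to one of +I, -I.
This locks tr(u) to 2*cos(pi*alpha/10), alpha in 1..9, and tr(v) to 2*cos(pi*beta/11), beta in 1..10, on each component of irreducible characters.
Consistency of u^10 = (-1)^alpha I with v^11 = (-1)^beta I forces alpha = beta (mod 2).
count pairs: odd alpha (5 choices) x odd beta (5), plus even alpha (4) x even beta (5): 5*5 + 4*5 = 45.
Total: 45 irreducible-character components + 1 reducible (abelian) component = 46.

46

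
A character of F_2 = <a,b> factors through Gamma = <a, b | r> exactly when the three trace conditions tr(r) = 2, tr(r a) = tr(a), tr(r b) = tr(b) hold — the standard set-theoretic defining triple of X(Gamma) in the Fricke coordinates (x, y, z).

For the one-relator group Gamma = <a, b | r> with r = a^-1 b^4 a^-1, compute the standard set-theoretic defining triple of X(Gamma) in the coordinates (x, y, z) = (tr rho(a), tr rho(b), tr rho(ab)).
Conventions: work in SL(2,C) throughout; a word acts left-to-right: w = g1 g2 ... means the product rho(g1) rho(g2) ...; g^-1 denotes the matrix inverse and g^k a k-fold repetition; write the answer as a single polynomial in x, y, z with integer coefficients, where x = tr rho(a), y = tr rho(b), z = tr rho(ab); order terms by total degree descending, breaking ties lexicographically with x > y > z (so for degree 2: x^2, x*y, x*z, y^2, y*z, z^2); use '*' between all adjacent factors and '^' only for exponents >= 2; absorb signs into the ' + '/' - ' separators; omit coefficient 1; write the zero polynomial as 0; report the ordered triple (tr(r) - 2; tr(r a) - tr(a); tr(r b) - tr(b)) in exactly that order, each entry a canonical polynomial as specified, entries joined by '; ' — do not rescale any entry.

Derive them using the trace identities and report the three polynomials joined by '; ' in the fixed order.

x^2*y^4 - x*y^3*z - 3*x^2*y^2 - y^4 + 2*x*y*z + x^2 + 4*y^2 - 4; x*y^4 - y^3*z - 3*x*y^2 + 2*y*z; x^2*y^5 - 2*x*y^4*z - 3*x^2*y^3 + y^3*z^2 + 5*x*y^2*z + x^2*y - y^3 - 2*y*z^2 - x*z + 2*y

trace(b^2) = trace(b)*trace(b) - trace(1) = y^2 - 2
trace(b^3) = trace(b)*trace(b^2) - trace(b) = y^3 - 3*y
trace(b^4) = trace(b)*trace(b^3) - trace(b^2) = y^4 - 4*y^2 + 2
trace(a b^2) = trace(b)*trace(a b) - trace(a) = y*z - x
trace(a b^3) = trace(b)*trace(a b^2) - trace(a b) = y^2*z - x*y - z
trace(b^4 a) = trace(b)*trace(a b^3) - trace(a b^2) = y^3*z - x*y^2 - 2*y*z + x
trace(b^4 a^-1) = trace(b^4)*trace(a) - trace(b^4 a) = x*y^4 - y^3*z - 3*x*y^2 + 2*y*z + x
trace(a^-1 b^4 a^-1) = trace(b^4 a^-1)*trace(a) - trace(b^4) = x^2*y^4 - x*y^3*z - 3*x^2*y^2 - y^4 + 2*x*y*z + x^2 + 4*y^2 - 2
trace(b^5) = trace(b)*trace(b^4) - trace(b^3)   [square of b] = y^5 - 5*y^3 + 5*y
trace(b^5 a) = trace(b)*trace(b^3 a b) - trace(b^3 a)   [square of b] = y^4*z - x*y^3 - 3*y^2*z + 2*x*y + z
trace(b^4 a^-1 b) = trace(b^5)*trace(a) - trace(b^5 a)   [inverse elimination on a] = x*y^5 - y^4*z - 4*x*y^3 + 3*y^2*z + 3*x*y - z
trace(a b a b) = trace(b a)*trace(b a) - trace(1)   [split at a repeated b] = z^2 - 2
trace(a b a) = trace(a)*trace(b a) - trace(b)   [square of a] = x*z - y
trace(b a b a b) = trace(b)*trace(a b a b) - trace(a b a)   [square of b] = y*z^2 - x*z - y
trace(b a b a b^2) = trace(b)*trace(b a b a b) - trace(b a b a)   [square of b] = y^2*z^2 - x*y*z - y^2 - z^2 + 2
trace(b a b^4 a) = trace(b)*trace(b a b a b^2) - trace(b a b a b)   [square of b] = y^3*z^2 - x*y^2*z - y^3 - 2*y*z^2 + x*z + 3*y
trace(b^4 a^-1 b a) = trace(b a b^4)*trace(a) - trace(b a b^4 a)   [inverse elimination on a] = x*y^4*z - x^2*y^3 - y^3*z^2 - 2*x*y^2*z + 2*x^2*y + y^3 + 2*y*z^2 - 3*y
trace(a^-1 b^4 a^-1 b) = trace(b^4 a^-1 b)*trace(a) - trace(b^4 a^-1 b a)   [inverse elimination on a] = x^2*y^5 - 2*x*y^4*z - 3*x^2*y^3 + y^3*z^2 + 5*x*y^2*z + x^2*y - y^3 - 2*y*z^2 - x*z + 3*y
assemble the triple (trace(r) - 2; trace(r a) - x; trace(r b) - y)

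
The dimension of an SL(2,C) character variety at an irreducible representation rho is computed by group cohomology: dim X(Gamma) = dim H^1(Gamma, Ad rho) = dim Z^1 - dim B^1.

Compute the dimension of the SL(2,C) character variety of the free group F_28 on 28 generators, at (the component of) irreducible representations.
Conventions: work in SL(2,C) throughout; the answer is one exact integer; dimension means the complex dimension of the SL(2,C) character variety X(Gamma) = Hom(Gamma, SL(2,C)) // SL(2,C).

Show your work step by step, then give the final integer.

81

Here Gamma is free of rank 28 — no relator constrains a cocycle.
Z^1(Gamma, Ad rho) = (sl_2)^28: a cocycle is a free choice of one sl_2 vector per generator, so dim Z^1 = 3*28 = 84.
Irreducibility makes the coboundary map sl_2 -> Z^1 injective (trivial centralizer), so dim B^1 = 3.
Therefore dim X = 84 - 3 = 81.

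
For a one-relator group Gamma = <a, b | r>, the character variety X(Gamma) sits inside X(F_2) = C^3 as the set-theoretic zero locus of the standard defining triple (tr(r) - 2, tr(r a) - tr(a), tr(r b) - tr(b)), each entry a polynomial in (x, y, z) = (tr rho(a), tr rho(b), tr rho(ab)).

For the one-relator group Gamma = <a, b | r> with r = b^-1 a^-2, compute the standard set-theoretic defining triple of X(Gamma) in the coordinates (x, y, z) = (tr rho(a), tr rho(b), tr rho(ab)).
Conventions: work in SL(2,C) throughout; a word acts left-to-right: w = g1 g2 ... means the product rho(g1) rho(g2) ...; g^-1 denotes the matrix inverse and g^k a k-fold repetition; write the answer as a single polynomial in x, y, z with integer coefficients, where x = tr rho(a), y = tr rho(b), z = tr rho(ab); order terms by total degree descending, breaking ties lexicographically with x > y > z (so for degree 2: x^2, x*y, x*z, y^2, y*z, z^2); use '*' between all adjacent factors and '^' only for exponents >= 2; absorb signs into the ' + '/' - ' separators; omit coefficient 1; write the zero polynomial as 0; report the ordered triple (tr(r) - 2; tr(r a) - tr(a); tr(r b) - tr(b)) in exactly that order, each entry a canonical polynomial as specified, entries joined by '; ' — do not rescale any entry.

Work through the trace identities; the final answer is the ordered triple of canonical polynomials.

x*z - y - 2; -x + z; x^2 - y - 2

tr(a^-1) = tr(a) = x
tr(a^-2) = tr(a^-1) * tr(a) - tr(1)   [inverse elimination on a] = x^2 - 2
tr(b a^-1) = tr(b) * tr(a) - tr(b a)   [inverse elimination on a] = x*y - z
tr(a^-2 b) = tr(b a^-1) * tr(a) - tr(b)   [inverse elimination on a] = x^2*y - x*z - y
apply: tr(b^-1 a^-2) = tr(a^-2) * tr(b) - tr(a^-2 b)   [inverse elimination on b] = x*z - y
assemble the triple (tr(r) - 2; tr(r a) - x; tr(r b) - y)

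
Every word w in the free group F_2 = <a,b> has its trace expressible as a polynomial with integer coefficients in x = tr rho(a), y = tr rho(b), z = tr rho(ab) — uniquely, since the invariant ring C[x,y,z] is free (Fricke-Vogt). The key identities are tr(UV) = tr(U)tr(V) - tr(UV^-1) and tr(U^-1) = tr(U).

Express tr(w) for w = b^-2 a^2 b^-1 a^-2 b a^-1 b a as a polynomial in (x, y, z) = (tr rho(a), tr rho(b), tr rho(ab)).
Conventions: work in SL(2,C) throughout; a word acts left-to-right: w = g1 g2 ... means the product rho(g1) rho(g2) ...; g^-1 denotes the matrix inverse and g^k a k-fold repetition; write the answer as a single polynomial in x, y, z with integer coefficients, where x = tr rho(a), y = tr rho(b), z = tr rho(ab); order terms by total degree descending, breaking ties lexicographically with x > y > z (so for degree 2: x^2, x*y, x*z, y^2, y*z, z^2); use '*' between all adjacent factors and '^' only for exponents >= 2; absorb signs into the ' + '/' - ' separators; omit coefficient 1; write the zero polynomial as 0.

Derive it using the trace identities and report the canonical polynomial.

-x^5*y^4*z + x^6*y^3 + x^4*y^5 + 3*x^4*y^3*z^2 - x^5*y^2*z - x^3*y^4*z - 3*x^3*y^2*z^3 - x^6*y - 6*x^4*y^3 - x^4*y*z^2 - x^2*y^5 - x^2*y^3*z^2 + x^2*y*z^4 + x^5*z + 9*x^3*y^2*z + x^3*z^3 + x*y^4*z + x*y^2*z^3 + 5*x^4*y + 5*x^2*y^3 - 2*x^2*y*z^2 - 5*x^3*z - 6*x*y^2*z - x*z^3 - 3*x^2*y + y^3 + y*z^2 + 4*x*z - 3*y

trace(b a b) = trace(b) * trace(a b) - trace(a) = y*z - x
trace(b a b a) = trace(a b) * trace(a b) - trace(1) = z^2 - 2
trace(a^-1 b a b) = trace(b a b) * trace(a) - trace(b a b a) = x*y*z - x^2 - z^2 + 2
trace(a^-1 b a b^-1) = trace(a^-1 b a) * trace(b) - trace(a^-1 b a b) = -x*y*z + x^2 + y^2 + z^2 - 2
trace(b^3 a) = trace(b) * trace(b a b) - trace(b a) = y^2*z - x*y - z
trace(b^2) = trace(b) * trace(b) - trace(1) = y^2 - 2
trace(b^3) = trace(b) * trace(b^2) - trace(b) = y^3 - 3*y
trace(b^3 a^2) = trace(a) * trace(b^3 a) - trace(b^3) = x*y^2*z - x^2*y - y^3 - x*z + 3*y
trace(b^2 a^3 b) = trace(a) * trace(b^3 a^2) - trace(b^3 a) = x^2*y^2*z - x^3*y - x*y^3 - x^2*z - y^2*z + 4*x*y + z
trace(a^2 b a b) = trace(a) * trace(b a b a) - trace(b a b) = x*z^2 - y*z - x
trace(a b a) = trace(a) * trace(b a) - trace(b) = x*z - y
trace(a^2 b a) = trace(a) * trace(a b a) - trace(a b) = x^2*z - x*y - z
trace(b a b^2 a^2) = trace(b) * trace(a^2 b a b) - trace(a^2 b a) = x*y*z^2 - x^2*z - y^2*z + z
trace(b a b^2 a) = trace(b) * trace(a b a b) - trace(a b a) = y*z^2 - x*z - y
trace(b^2 a^3 b a) = trace(a) * trace(b a b^2 a^2) - trace(b a b^2 a) = x^2*y*z^2 - x^3*z - x*y^2*z - y*z^2 + 2*x*z + y
trace(a^2 b a^-1 b^2 a) = trace(b^2 a^3 b) * trace(a) - trace(b^2 a^3 b a) = x^3*y^2*z - x^4*y - x^2*y^3 - x^2*y*z^2 + 4*x^2*y + y*z^2 - x*z - y
trace(a b a^2 b^2) = trace(b) * trace(a b a^2 b) - trace(a b a^2) = x*y*z^2 - x^2*z - y^2*z + z
trace(b^2 a b a^2 b) = trace(b) * trace(a b a^2 b^2) - trace(a b a^2 b) = x*y^2*z^2 - x^2*y*z - y^3*z - x*z^2 + 2*y*z + x
trace(b a b a b a) = trace(b a) * trace(b a b a) - trace(b^-1 a^-1) = z^3 - 3*z
trace(a b a^2 b a b) = trace(a) * trace(b a b a b a) - trace(b a b a b) = x*z^3 - y*z^2 - 2*x*z + y
trace(a^2) = trace(a) * trace(a) - trace(1) = x^2 - 2
trace(b a^2 b) = trace(b) * trace(a^2 b) - trace(a^2) = x*y*z - x^2 - y^2 + 2
trace(a b a^2 b a) = trace(a) * trace(b a^2 b a) - trace(b a^2 b) = x^2*z^2 - 2*x*y*z + y^2 - 2
trace(b^2 a b a^2 b a) = trace(b) * trace(a b a^2 b a b) - trace(a b a^2 b a) = x*y*z^3 - x^2*z^2 - y^2*z^2 + 2
trace(a^2 b a^-1 b^2 a b) = trace(b^2 a b a^2 b) * trace(a) - trace(b^2 a b a^2 b a) = x^2*y^2*z^2 - x^3*y*z - x*y^3*z - x*y*z^3 + y^2*z^2 + 2*x*y*z + x^2 - 2
trace(b^2 a b^-1 a^2 b a^-1) = trace(a^2 b a^-1 b^2 a) * trace(b) - trace(a^2 b a^-1 b^2 a b) = x^3*y^3*z - x^4*y^2 - x^2*y^4 - 2*x^2*y^2*z^2 + x^3*y*z + x*y^3*z + x*y*z^3 + 4*x^2*y^2 - 3*x*y*z - x^2 - y^2 + 2
trace(b^2 a b^-1 a^2 b) = trace(a^2 b^3 a) * trace(b) - trace(a^2 b^3 a b) = x^2*y^3*z - x^3*y^2 - x*y^4 - x*y^2*z^2 + 4*x*y^2 + x*z^2 - y*z - x
trace(b^-1 a^2 b a^-2 b^2 a) = trace(b^2 a b^-1 a^2 b a^-1) * trace(a) - trace(b^2 a b^-1 a^2 b) = x^4*y^3*z - x^5*y^2 - x^3*y^4 - 2*x^3*y^2*z^2 + x^4*y*z + x^2*y*z^3 + 5*x^3*y^2 + x*y^4 + x*y^2*z^2 - 3*x^2*y*z - x^3 - 5*x*y^2 - x*z^2 + y*z + 3*x
trace(a^2 b a^-2 b^2 a) = trace(b^2 a^3 b a^-1) * trace(a) - trace(b^2 a^3 b) = x^4*y^2*z - x^5*y - x^3*y^3 - x^3*y*z^2 - x^2*y^2*z + 5*x^3*y + x*y^3 + x*y*z^2 + y^2*z - 5*x*y - z
trace(b a b^-2 a^2 b a^-2 b) = trace(b^-1 a^2 b a^-2 b^2 a) * trace(b) - trace(b^-1 a^2 b a^-2 b^2 a b) = x^4*y^4*z - x^5*y^3 - x^3*y^5 - 2*x^3*y^3*z^2 + x^2*y^2*z^3 + x^5*y + 6*x^3*y^3 + x^3*y*z^2 + x*y^5 + x*y^3*z^2 - 2*x^2*y^2*z - 6*x^3*y - 6*x*y^3 - 2*x*y*z^2 + 8*x*y + z
trace(b a b a^3 b) = trace(a) * trace(a b^2 a b a) - trace(a b^2 a b) = x^2*y*z^2 - x^3*z - x*y^2*z - y*z^2 + 2*x*z + y
trace(b a b a^3 b a) = trace(a) * trace(b a b a b a^2) - trace(b a b a b a) = x^2*z^3 - x*y*z^2 - 2*x^2*z - z^3 + x*y + 3*z
trace(b a b a^3 b a^-1) = trace(b a b a^3 b) * trace(a) - trace(b a b a^3 b a) = x^3*y*z^2 - x^4*z - x^2*y^2*z - x^2*z^3 + 4*x^2*z + z^3 - 3*z
trace(a^2 b a^-2 b a b a) = trace(b a b a^3 b a^-1) * trace(a) - trace(b a b a^3 b) = x^4*y*z^2 - x^5*z - x^3*y^2*z - x^3*z^3 - x^2*y*z^2 + 5*x^3*z + x*y^2*z + x*z^3 + y*z^2 - 5*x*z - y
trace(b^2 a b a b a) = trace(b) * trace(a b a b a b) - trace(a b a b a) = y*z^3 - x*z^2 - 2*y*z + x
trace(b^2 a b a b) = trace(b) * trace(b a b a b) - trace(b a b a) = y^2*z^2 - x*y*z - y^2 - z^2 + 2
trace(b a b a b a^2 b) = trace(a) * trace(b^2 a b a b a) - trace(b^2 a b a b) = x*y*z^3 - x^2*z^2 - y^2*z^2 - x*y*z + x^2 + y^2 + z^2 - 2
trace(b a b a b a b a) = trace(b a b a) * trace(b a b a) - trace(1) = z^4 - 4*z^2 + 2
trace(b a b a b a^2 b a) = trace(a) * trace(b a b a b a b a) - trace(b a b a b a b) = x*z^4 - y*z^3 - 3*x*z^2 + 2*y*z + x
trace(a^-1 b a b a b a^2 b) = trace(b a b a b a^2 b) * trace(a) - trace(b a b a b a^2 b a) = x^2*y*z^3 - x^3*z^2 - x*y^2*z^2 - x*z^4 - x^2*y*z + y*z^3 + x^3 + x*y^2 + 4*x*z^2 - 2*y*z - 3*x
trace(a^2 b a^-2 b a b a b) = trace(a^-1 b a b a b a^2 b) * trace(a) - trace(a^-1 b a b a b a^2 b a) = x^3*y*z^3 - x^4*z^2 - x^2*y^2*z^2 - x^2*z^4 - x^3*y*z + x^4 + x^2*y^2 + 5*x^2*z^2 + y^2*z^2 - x*y*z - 4*x^2 - y^2 - z^2 + 2
trace(b^-1 a^2 b a^-2 b a b a) = trace(a^2 b a^-2 b a b a) * trace(b) - trace(a^2 b a^-2 b a b a b) = x^4*y^2*z^2 - x^5*y*z - x^3*y^3*z - 2*x^3*y*z^3 + x^4*z^2 + x^2*z^4 + 6*x^3*y*z + x*y^3*z + x*y*z^3 - x^4 - x^2*y^2 - 5*x^2*z^2 - 4*x*y*z + 4*x^2 + z^2 - 2
trace(b a b^-2 a^2 b a^-2 b a) = trace(b^-1 a^2 b a^-2 b a b a) * trace(b) - trace(b^-1 a^2 b a^-2 b a b a b) = x^4*y^3*z^2 - x^5*y^2*z - x^3*y^4*z - 2*x^3*y^2*z^3 + x^2*y*z^4 + x^5*z + 7*x^3*y^2*z + x^3*z^3 + x*y^4*z + x*y^2*z^3 - x^4*y - x^2*y^3 - 4*x^2*y*z^2 - 5*x^3*z - 5*x*y^2*z - x*z^3 + 4*x^2*y + 5*x*z - y
trace(a^-2 b a^-1 b a b^-2 a^2 b) = trace(b a b^-2 a^2 b a^-2 b) * trace(a) - trace(b a b^-2 a^2 b a^-2 b a) = x^5*y^4*z - x^6*y^3 - x^4*y^5 - 3*x^4*y^3*z^2 + x^5*y^2*z + x^3*y^4*z + 3*x^3*y^2*z^3 + x^6*y + 6*x^4*y^3 + x^4*y*z^2 + x^2*y^5 + x^2*y^3*z^2 - x^2*y*z^4 - x^5*z - 9*x^3*y^2*z - x^3*z^3 - x*y^4*z - x*y^2*z^3 - 5*x^4*y - 5*x^2*y^3 + 2*x^2*y*z^2 + 5*x^3*z + 5*x*y^2*z + x*z^3 + 4*x^2*y - 4*x*z + y
trace(b^-2 a^2 b^-1 a^-2 b a^-1 b a) = trace(a^-2 b a^-1 b a b^-2 a^2) * trace(b) - trace(a^-2 b a^-1 b a b^-2 a^2 b) = -x^5*y^4*z + x^6*y^3 + x^4*y^5 + 3*x^4*y^3*z^2 - x^5*y^2*z - x^3*y^4*z - 3*x^3*y^2*z^3 - x^6*y - 6*x^4*y^3 - x^4*y*z^2 - x^2*y^5 - x^2*y^3*z^2 + x^2*y*z^4 + x^5*z + 9*x^3*y^2*z + x^3*z^3 + x*y^4*z + x*y^2*z^3 + 5*x^4*y + 5*x^2*y^3 - 2*x^2*y*z^2 - 5*x^3*z - 6*x*y^2*z - x*z^3 - 3*x^2*y + y^3 + y*z^2 + 4*x*z - 3*y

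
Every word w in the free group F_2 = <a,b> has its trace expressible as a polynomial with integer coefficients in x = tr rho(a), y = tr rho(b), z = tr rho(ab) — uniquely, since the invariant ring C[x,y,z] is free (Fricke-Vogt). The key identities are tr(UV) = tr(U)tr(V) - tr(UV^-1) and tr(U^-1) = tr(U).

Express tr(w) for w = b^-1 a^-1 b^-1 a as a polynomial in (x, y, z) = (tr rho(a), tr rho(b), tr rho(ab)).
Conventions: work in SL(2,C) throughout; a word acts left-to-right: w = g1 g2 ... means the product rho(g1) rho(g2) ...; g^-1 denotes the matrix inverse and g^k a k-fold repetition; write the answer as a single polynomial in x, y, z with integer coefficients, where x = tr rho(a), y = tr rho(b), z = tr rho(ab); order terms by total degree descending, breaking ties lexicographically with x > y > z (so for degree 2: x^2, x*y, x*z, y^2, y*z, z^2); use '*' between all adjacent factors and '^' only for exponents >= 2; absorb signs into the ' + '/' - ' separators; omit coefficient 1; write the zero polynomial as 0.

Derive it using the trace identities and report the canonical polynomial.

tr(a b^-1) = tr(a) * tr(b) - tr(a b)  (eliminate b^-1) = x*y - z
tr(b^-1 a b^-1) = tr(a b^-1) * tr(b) - tr(a)  (eliminate b^-1) = x*y^2 - y*z - x
tr(a^2) = tr(a) * tr(a) - tr(1)  (reduce the a square) = x^2 - 2
tr(a^2 b) = tr(a) * tr(b a) - tr(b)  (reduce the a square) = x*z - y
tr(a b^-1 a) = tr(a^2) * tr(b) - tr(a^2 b)  (eliminate b^-1) = x^2*y - x*z - y
tr(a b a b) = tr(a b) * tr(a b) - tr(1)  (split on a) = z^2 - 2
tr(a b^-1 a b) = tr(a b a) * tr(b) - tr(a b a b)  (eliminate b^-1) = x*y*z - y^2 - z^2 + 2
tr(b^-1 a b^-1 a) = tr(a b^-1 a) * tr(b) - tr(a b^-1 a b)  (eliminate b^-1) = x^2*y^2 - 2*x*y*z + z^2 - 2
tr(b^-1 a^-1 b^-1 a) = tr(b^-1 a b^-1) * tr(a) - tr(b^-1 a b^-1 a)  (eliminate a^-1) = x*y*z - x^2 - z^2 + 2

x*y*z - x^2 - z^2 + 2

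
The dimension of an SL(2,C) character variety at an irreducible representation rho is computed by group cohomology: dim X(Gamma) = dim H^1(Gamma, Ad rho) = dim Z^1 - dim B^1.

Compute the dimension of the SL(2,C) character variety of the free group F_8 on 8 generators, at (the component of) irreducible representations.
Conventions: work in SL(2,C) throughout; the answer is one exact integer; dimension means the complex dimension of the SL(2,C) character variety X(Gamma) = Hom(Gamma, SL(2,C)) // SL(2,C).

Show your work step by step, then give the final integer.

Gamma = F_8 has 8 generators and no relators.
So Z^1 = (sl_2)^8 in full: dim Z^1 = 24.
Irreducibility makes the coboundary map sl_2 -> Z^1 injective (trivial centralizer), so dim B^1 = 3.
dim X = dim H^1 = dim Z^1 - dim B^1 = 24 - 3 = 21.

21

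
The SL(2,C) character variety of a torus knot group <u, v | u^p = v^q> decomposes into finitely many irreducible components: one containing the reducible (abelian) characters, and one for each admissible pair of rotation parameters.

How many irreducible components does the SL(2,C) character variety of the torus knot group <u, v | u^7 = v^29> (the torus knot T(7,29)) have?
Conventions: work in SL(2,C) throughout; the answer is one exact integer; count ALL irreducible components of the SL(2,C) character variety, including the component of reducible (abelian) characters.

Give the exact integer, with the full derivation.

In the torus knot group T(7,29), u^7 = v^29 is central, so an irreducible representation sends it to +I or -I (Schur).
On an irreducible component, tr(u) is locked at 2*cos(pi*alpha/7) for some alpha in 1..6, and tr(v) at 2*cos(pi*beta/29) for some beta in 1..28.
u^7 = (-1)^alpha I and v^29 = (-1)^beta I must agree, so alpha and beta have equal parity.
count pairs: odd alpha (3 choices) x odd beta (14), plus even alpha (3) x even beta (14): 3*14 + 3*14 = 84.
components with irreducible characters: 84; plus the single component of reducible (abelian) characters: total 85.

85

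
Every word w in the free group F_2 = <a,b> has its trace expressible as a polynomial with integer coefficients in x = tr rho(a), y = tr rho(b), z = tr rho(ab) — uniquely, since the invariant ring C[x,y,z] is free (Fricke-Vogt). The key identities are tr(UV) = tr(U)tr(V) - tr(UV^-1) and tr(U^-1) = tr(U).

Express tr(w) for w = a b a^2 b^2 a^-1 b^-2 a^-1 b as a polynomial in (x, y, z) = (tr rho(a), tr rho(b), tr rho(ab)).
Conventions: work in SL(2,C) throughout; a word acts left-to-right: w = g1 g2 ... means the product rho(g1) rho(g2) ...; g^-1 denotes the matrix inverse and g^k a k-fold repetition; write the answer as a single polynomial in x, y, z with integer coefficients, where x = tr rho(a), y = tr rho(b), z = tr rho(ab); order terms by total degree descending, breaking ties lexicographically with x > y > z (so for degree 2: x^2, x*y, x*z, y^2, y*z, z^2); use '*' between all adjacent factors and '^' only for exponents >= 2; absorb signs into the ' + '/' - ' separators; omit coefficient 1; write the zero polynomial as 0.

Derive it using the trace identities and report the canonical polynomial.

tr(b a b a) = tr(b a)*tr(b a) - tr(1)  (split on b) = z^2 - 2
tr(b a b) = tr(b)*tr(a b) - tr(a)  (reduce the b square) = y*z - x
next, tr(a b a^2 b) = tr(a)*tr(b a b a) - tr(b a b)  (reduce the a square) = x*z^2 - y*z - x
next, tr(a^2 b) = tr(a)*tr(b a) - tr(b)  (reduce the a square) = x*z - y
next, tr(a^2) = tr(a)*tr(a) - tr(1)  (reduce the a square) = x^2 - 2
and tr(b a^2 b) = tr(b)*tr(a^2 b) - tr(a^2)  (reduce the b square) = x*y*z - x^2 - y^2 + 2
and tr(a^2 b a^2 b) = tr(a)*tr(b a^2 b a) - tr(b a^2 b)  (reduce the a square) = x^2*z^2 - 2*x*y*z + y^2 - 2
tr(b a^3) = tr(a)*tr(a b a) - tr(a b)  (reduce the a square) = x^2*z - x*y - z
tr(a^2 b a^2) = tr(a)*tr(b a^3) - tr(b a^2)  (reduce the a square) = x^3*z - x^2*y - 2*x*z + y
and tr(a b a^2 b^2 a) = tr(b)*tr(a^2 b a^2 b) - tr(a^2 b a^2)  (reduce the b square) = x^2*y*z^2 - x^3*z - 2*x*y^2*z + x^2*y + y^3 + 2*x*z - 3*y
and tr(a b a b a b) = tr(b a b a)*tr(b a) - tr(a b)  (split on b) = z^3 - 3*z
and tr(b^2 a b a b a) = tr(b)*tr(a b a b a b) - tr(a b a b a)  (reduce the b square) = y*z^3 - x*z^2 - 2*y*z + x
next, tr(b a b a b) = tr(b)*tr(a b a b) - tr(a b a)  (reduce the b square) = y*z^2 - x*z - y
tr(b^2 a b a b) = tr(b)*tr(b a b a b) - tr(b a b a)  (reduce the b square) = y^2*z^2 - x*y*z - y^2 - z^2 + 2
tr(a b a^2 b^2 a b) = tr(a)*tr(b^2 a b a b a) - tr(b^2 a b a b)  (reduce the a square) = x*y*z^3 - x^2*z^2 - y^2*z^2 - x*y*z + x^2 + y^2 + z^2 - 2
next, tr(b^-1 a b a^2 b^2 a) = tr(a b a^2 b^2 a)*tr(b) - tr(a b a^2 b^2 a b)  (eliminate b^-1) = x^2*y^2*z^2 - x^3*y*z - 2*x*y^3*z - x*y*z^3 + x^2*y^2 + x^2*z^2 + y^4 + y^2*z^2 + 3*x*y*z - x^2 - 4*y^2 - z^2 + 2
tr(a b a^2 b^2 a^-1 b^-1) = tr(b^-1 a b a^2 b^2)*tr(a) - tr(b^-1 a b a^2 b^2 a)  (eliminate a^-1) = -x^2*y^2*z^2 + x^3*y*z + 2*x*y^3*z + x*y*z^3 - x^2*y^2 - y^4 - y^2*z^2 - 4*x*y*z + 4*y^2 + z^2 - 2
next, tr(a b a b a^2) = tr(a)*tr(a b a b a) - tr(a b a b)  (reduce the a square) = x^2*z^2 - x*y*z - x^2 - z^2 + 2
next, tr(b^2 a^2 b a b a) = tr(a)*tr(b a b a b^2 a) - tr(b a b a b^2)  (reduce the a square) = x*y*z^3 - x^2*z^2 - y^2*z^2 - x*y*z + x^2 + y^2 + z^2 - 2
tr(a b^3) = tr(b)*tr(b a b) - tr(b a)  (reduce the b square) = y^2*z - x*y - z
next, tr(b a b^3) = tr(b)*tr(a b^3) - tr(a b^2)  (reduce the b square) = y^3*z - x*y^2 - 2*y*z + x
next, tr(b^2 a^2 b a b) = tr(a)*tr(b a b^3 a) - tr(b a b^3)  (reduce the a square) = x*y^2*z^2 - x^2*y*z - y^3*z - x*z^2 + 2*y*z + x
tr(a b a b a^2 b^2 a) = tr(a)*tr(b^2 a^2 b a b a) - tr(b^2 a^2 b a b)  (reduce the a square) = x^2*y*z^3 - x^3*z^2 - 2*x*y^2*z^2 + y^3*z + x^3 + x*y^2 + 2*x*z^2 - 2*y*z - 3*x
tr(a b a b a b a b) = tr(a b a b a b)*tr(a b) - tr(b a b a)  (split on a) = z^4 - 4*z^2 + 2
and tr(a b a b a b a) = tr(a)*tr(b a b a b a) - tr(b a b a b)  (reduce the a square) = x*z^3 - y*z^2 - 2*x*z + y
tr(b^2 a b a b a b a) = tr(b)*tr(a b a b a b a b) - tr(a b a b a b a)  (reduce the b square) = y*z^4 - x*z^3 - 3*y*z^2 + 2*x*z + y
next, tr(b^2 a b a b a b) = tr(b)*tr(b a b a b a b) - tr(b a b a b a)  (reduce the b square) = y^2*z^3 - x*y*z^2 - 2*y^2*z - z^3 + x*y + 3*z
tr(a b a b a^2 b^2 a b) = tr(a)*tr(b^2 a b a b a b a) - tr(b^2 a b a b a b)  (reduce the a square) = x*y*z^4 - x^2*z^3 - y^2*z^3 - 2*x*y*z^2 + 2*x^2*z + 2*y^2*z + z^3 - 3*z
tr(b^-1 a b a b a^2 b^2 a) = tr(a b a b a^2 b^2 a)*tr(b) - tr(a b a b a^2 b^2 a b)  (eliminate b^-1) = x^2*y^2*z^3 - x^3*y*z^2 - 2*x*y^3*z^2 - x*y*z^4 + x^2*z^3 + y^4*z + y^2*z^3 + x^3*y + x*y^3 + 4*x*y*z^2 - 2*x^2*z - 4*y^2*z - z^3 - 3*x*y + 3*z
tr(b^-2 a b a b a^2 b^2 a) = tr(b^-1 a b a b a^2 b^2 a)*tr(b) - tr(b^-1 a b a b a^2 b^2 a b)  (eliminate b^-1) = x^2*y^3*z^3 - x^3*y^2*z^2 - 2*x*y^4*z^2 - x*y^2*z^4 + y^5*z + y^3*z^3 + x^3*y^2 + x^3*z^2 + x*y^4 + 6*x*y^2*z^2 - 2*x^2*y*z - 5*y^3*z - y*z^3 - x^3 - 4*x*y^2 - 2*x*z^2 + 5*y*z + 3*x
and tr(b a b a^2 b^2 a^-1 b^-2 a) = tr(b^-2 a b a b a^2 b^2)*tr(a) - tr(b^-2 a b a b a^2 b^2 a)  (eliminate a^-1) = -x^2*y^3*z^3 + x^3*y^2*z^2 + 2*x*y^4*z^2 + x*y^2*z^4 - y^5*z - y^3*z^3 - x^3*y^2 - x*y^4 - 6*x*y^2*z^2 + x^2*y*z + 5*y^3*z + y*z^3 + 4*x*y^2 + x*z^2 - 5*y*z - x
next, tr(a b a^2 b^2 a^-1 b^-2 a^-1 b) = tr(b a b a^2 b^2 a^-1 b^-2)*tr(a) - tr(b a b a^2 b^2 a^-1 b^-2 a)  (eliminate a^-1) = x^2*y^3*z^3 - 2*x^3*y^2*z^2 - 2*x*y^4*z^2 - x*y^2*z^4 + x^4*y*z + 2*x^2*y^3*z + x^2*y*z^3 + y^5*z + y^3*z^3 + 5*x*y^2*z^2 - 5*x^2*y*z - 5*y^3*z - y*z^3 + 5*y*z - x

x^2*y^3*z^3 - 2*x^3*y^2*z^2 - 2*x*y^4*z^2 - x*y^2*z^4 + x^4*y*z + 2*x^2*y^3*z + x^2*y*z^3 + y^5*z + y^3*z^3 + 5*x*y^2*z^2 - 5*x^2*y*z - 5*y^3*z - y*z^3 + 5*y*z - x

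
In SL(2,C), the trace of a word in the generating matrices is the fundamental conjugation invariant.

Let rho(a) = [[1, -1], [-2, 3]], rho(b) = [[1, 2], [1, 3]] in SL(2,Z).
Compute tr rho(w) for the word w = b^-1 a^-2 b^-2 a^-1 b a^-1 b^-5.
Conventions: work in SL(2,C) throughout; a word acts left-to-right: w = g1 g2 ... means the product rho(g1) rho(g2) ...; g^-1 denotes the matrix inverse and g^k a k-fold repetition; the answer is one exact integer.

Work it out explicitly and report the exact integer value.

1182460

rho(b^-1) = [[3, -2], [-1, 1]]
... * rho(a^-1) = [[3, 1], [2, 1]]  ->  [[5, 1], [-1, 0]]
... * rho(a^-1) = [[3, 1], [2, 1]]  ->  [[17, 6], [-3, -1]]
... * rho(b^-1) = [[3, -2], [-1, 1]]  ->  [[45, -28], [-8, 5]]
... * rho(b^-1) = [[3, -2], [-1, 1]]  ->  [[163, -118], [-29, 21]]
... * rho(a^-1) = [[3, 1], [2, 1]]  ->  [[253, 45], [-45, -8]]
... * rho(b) = [[1, 2], [1, 3]]  ->  [[298, 641], [-53, -114]]
... * rho(a^-1) = [[3, 1], [2, 1]]  ->  [[2176, 939], [-387, -167]]
... * rho(b^-1) = [[3, -2], [-1, 1]]  ->  [[5589, -3413], [-994, 607]]
... * rho(b^-1) = [[3, -2], [-1, 1]]  ->  [[20180, -14591], [-3589, 2595]]
... * rho(b^-1) = [[3, -2], [-1, 1]]  ->  [[75131, -54951], [-13362, 9773]]
... * rho(b^-1) = [[3, -2], [-1, 1]]  ->  [[280344, -205213], [-49859, 36497]]
... * rho(b^-1) = [[3, -2], [-1, 1]]  ->  [[1046245, -765901], [-186074, 136215]]
tr = 1046245 + 136215 = 1182460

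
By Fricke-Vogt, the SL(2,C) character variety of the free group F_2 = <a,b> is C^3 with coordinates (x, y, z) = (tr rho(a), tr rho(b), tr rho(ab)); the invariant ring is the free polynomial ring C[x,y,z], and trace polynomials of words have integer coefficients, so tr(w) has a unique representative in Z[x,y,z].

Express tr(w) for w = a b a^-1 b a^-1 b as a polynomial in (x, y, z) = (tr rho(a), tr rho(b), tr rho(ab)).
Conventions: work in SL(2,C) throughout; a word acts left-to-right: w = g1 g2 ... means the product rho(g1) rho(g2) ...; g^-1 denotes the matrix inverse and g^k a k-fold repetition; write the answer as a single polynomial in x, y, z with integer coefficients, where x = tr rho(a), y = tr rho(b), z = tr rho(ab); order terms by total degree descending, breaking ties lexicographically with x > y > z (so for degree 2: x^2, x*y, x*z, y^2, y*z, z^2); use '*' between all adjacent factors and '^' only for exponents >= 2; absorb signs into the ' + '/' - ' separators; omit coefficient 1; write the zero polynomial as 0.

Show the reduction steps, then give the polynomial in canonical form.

x^2*y^2*z - x^3*y - 2*x*y*z^2 + x^2*z + z^3 + 2*x*y - 3*z

tr(b a b) = tr(b)*tr(a b) - tr(a)  (reduce the b square) = y*z - x
tr(b a b^2) = tr(b)*tr(b a b) - tr(b a)  (reduce the b square) = y^2*z - x*y - z
next, tr(a b a b) = tr(b a)*tr(b a) - tr(1)  (split on b) = z^2 - 2
and tr(a b a) = tr(a)*tr(b a) - tr(b)  (reduce the a square) = x*z - y
tr(b a b^2 a) = tr(b)*tr(a b a b) - tr(a b a)  (reduce the b square) = y*z^2 - x*z - y
tr(b a^-1 b a b) = tr(b a b^2)*tr(a) - tr(b a b^2 a)  (eliminate a^-1) = x*y^2*z - x^2*y - y*z^2 + y
next, tr(b a b a b a) = tr(b a b a)*tr(b a) - tr(a b)  (split on b) = z^3 - 3*z
tr(b a^-1 b a b a) = tr(b a b a b)*tr(a) - tr(b a b a b a)  (eliminate a^-1) = x*y*z^2 - x^2*z - z^3 - x*y + 3*z
next, tr(a b a^-1 b a^-1 b) = tr(b a^-1 b a b)*tr(a) - tr(b a^-1 b a b a)  (eliminate a^-1) = x^2*y^2*z - x^3*y - 2*x*y*z^2 + x^2*z + z^3 + 2*x*y - 3*z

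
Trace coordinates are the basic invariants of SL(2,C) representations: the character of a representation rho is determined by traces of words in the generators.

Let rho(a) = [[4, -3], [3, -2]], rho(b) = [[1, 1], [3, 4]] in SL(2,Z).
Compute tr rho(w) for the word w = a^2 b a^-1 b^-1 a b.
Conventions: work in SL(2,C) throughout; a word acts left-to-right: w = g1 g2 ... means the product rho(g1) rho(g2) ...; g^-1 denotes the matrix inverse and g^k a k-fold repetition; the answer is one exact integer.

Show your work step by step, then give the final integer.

rho(a) = [[4, -3], [3, -2]]
... * rho(a) = [[4, -3], [3, -2]]  ->  [[7, -6], [6, -5]]
... * rho(b) = [[1, 1], [3, 4]]  ->  [[-11, -17], [-9, -14]]
... * rho(a^-1) = [[-2, 3], [-3, 4]]  ->  [[73, -101], [60, -83]]
... * rho(b^-1) = [[4, -1], [-3, 1]]  ->  [[595, -174], [489, -143]]
... * rho(a) = [[4, -3], [3, -2]]  ->  [[1858, -1437], [1527, -1181]]
... * rho(b) = [[1, 1], [3, 4]]  ->  [[-2453, -3890], [-2016, -3197]]
tr = -2453 + -3197 = -5650

-5650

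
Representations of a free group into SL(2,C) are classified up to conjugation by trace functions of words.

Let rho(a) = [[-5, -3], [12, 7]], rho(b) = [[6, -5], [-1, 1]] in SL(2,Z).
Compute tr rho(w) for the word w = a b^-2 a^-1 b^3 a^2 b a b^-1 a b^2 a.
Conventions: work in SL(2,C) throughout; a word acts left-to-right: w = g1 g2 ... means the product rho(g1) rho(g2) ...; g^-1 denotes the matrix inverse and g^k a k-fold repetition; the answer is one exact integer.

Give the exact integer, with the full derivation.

rho(a) = [[-5, -3], [12, 7]]
... * rho(b^-1) = [[1, 5], [1, 6]]  ->  [[-8, -43], [19, 102]]
... * rho(b^-1) = [[1, 5], [1, 6]]  ->  [[-51, -298], [121, 707]]
... * rho(a^-1) = [[7, 3], [-12, -5]]  ->  [[3219, 1337], [-7637, -3172]]
... * rho(b) = [[6, -5], [-1, 1]]  ->  [[17977, -14758], [-42650, 35013]]
... * rho(b) = [[6, -5], [-1, 1]]  ->  [[122620, -104643], [-290913, 248263]]
... * rho(b) = [[6, -5], [-1, 1]]  ->  [[840363, -717743], [-1993741, 1702828]]
... * rho(a) = [[-5, -3], [12, 7]]  ->  [[-12814731, -7545290], [30402641, 17901019]]
... * rho(a) = [[-5, -3], [12, 7]]  ->  [[-26469825, -14372837], [62799023, 34099210]]
... * rho(b) = [[6, -5], [-1, 1]]  ->  [[-144446113, 117976288], [342694928, -279895905]]
... * rho(a) = [[-5, -3], [12, 7]]  ->  [[2137946021, 1259172355], [-5072225500, -2987356119]]
... * rho(b^-1) = [[1, 5], [1, 6]]  ->  [[3397118376, 18244764235], [-8059581619, -43285264214]]
... * rho(a) = [[-5, -3], [12, 7]]  ->  [[201951578940, 117521994517], [-479125262473, -278818104641]]
... * rho(b) = [[6, -5], [-1, 1]]  ->  [[1094187479123, -892235900183], [-2595933470197, 2116808207724]]
... * rho(b) = [[6, -5], [-1, 1]]  ->  [[7457360774921, -6363173295798], [-17692409028906, 15096475558709]]
... * rho(a) = [[-5, -3], [12, 7]]  ->  [[-113644883424181, -66914295395349], [269619751849038, 158752555997681]]
tr = -113644883424181 + 158752555997681 = 45107672573500

45107672573500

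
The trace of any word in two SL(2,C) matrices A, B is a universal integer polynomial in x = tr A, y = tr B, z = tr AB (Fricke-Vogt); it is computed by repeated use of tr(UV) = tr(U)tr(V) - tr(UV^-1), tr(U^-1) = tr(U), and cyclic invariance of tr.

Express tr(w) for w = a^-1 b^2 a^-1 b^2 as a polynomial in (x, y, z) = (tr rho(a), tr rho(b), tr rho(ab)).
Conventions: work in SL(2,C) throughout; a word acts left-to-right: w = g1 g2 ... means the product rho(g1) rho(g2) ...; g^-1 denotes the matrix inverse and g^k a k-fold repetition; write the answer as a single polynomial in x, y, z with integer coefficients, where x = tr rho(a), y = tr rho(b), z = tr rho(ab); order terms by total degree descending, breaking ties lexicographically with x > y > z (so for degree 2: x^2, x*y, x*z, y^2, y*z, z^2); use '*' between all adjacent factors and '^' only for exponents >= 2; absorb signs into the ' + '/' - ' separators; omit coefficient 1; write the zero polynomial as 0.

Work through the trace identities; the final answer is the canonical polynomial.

x^2*y^4 - 2*x*y^3*z - 2*x^2*y^2 + y^2*z^2 + 2*x*y*z + x^2 - 2

trace(b^2) = trace(b)*trace(b) - trace(1)   [square of b] = y^2 - 2
trace(b^3) = trace(b)*trace(b^2) - trace(b)   [square of b] = y^3 - 3*y
trace(b^4) = trace(b)*trace(b^3) - trace(b^2)   [square of b] = y^4 - 4*y^2 + 2
trace(b a b) = trace(b)*trace(a b) - trace(a)   [square of b] = y*z - x
trace(b^2 a b) = trace(b)*trace(b a b) - trace(b a)   [square of b] = y^2*z - x*y - z
trace(b^4 a) = trace(b)*trace(b^2 a b) - trace(b^2 a)   [square of b] = y^3*z - x*y^2 - 2*y*z + x
trace(b^2 a^-1 b^2) = trace(b^4)*trace(a) - trace(b^4 a)   [inverse elimination on a] = x*y^4 - y^3*z - 3*x*y^2 + 2*y*z + x
trace(a b a b) = trace(b a)*trace(b a) - trace(1)   [split at a repeated b] = z^2 - 2
trace(a b a) = trace(a)*trace(b a) - trace(b)   [square of a] = x*z - y
trace(a b^2 a b) = trace(b)*trace(a b a b) - trace(a b a)   [square of b] = y*z^2 - x*z - y
trace(a b^2 a) = trace(a)*trace(b^2 a) - trace(b^2)   [square of a] = x*y*z - x^2 - y^2 + 2
trace(b^2 a b^2 a) = trace(b)*trace(a b^2 a b) - trace(a b^2 a)   [square of b] = y^2*z^2 - 2*x*y*z + x^2 - 2
trace(b^2 a^-1 b^2 a) = trace(b^2 a b^2)*trace(a) - trace(b^2 a b^2 a)   [inverse elimination on a] = x*y^3*z - x^2*y^2 - y^2*z^2 + 2
trace(a^-1 b^2 a^-1 b^2) = trace(b^2 a^-1 b^2)*trace(a) - trace(b^2 a^-1 b^2 a)   [inverse elimination on a] = x^2*y^4 - 2*x*y^3*z - 2*x^2*y^2 + y^2*z^2 + 2*x*y*z + x^2 - 2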